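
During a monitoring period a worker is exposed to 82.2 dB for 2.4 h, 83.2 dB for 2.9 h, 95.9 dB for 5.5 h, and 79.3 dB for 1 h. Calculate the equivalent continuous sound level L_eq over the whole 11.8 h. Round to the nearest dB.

93 dB

The energy average is taken in the linear domain: L_eq = 10·log₁₀[(Σ tᵢ·10^(Lᵢ/10))/T], T = 11.8 h.
Σ tᵢ·10^(Lᵢ/10) = 2.4·10^(82.2/10) + 2.9·10^(83.2/10) + 5.5·10^(95.9/10) + 1·10^(79.3/10) = 2.249e+10.
L_eq = 10·log₁₀(2.249e+10/11.8) = 92.80 dB.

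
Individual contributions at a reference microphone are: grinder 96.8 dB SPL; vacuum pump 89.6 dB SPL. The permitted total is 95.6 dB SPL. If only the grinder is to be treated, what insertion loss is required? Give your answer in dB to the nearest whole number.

Fixed contribution from the other source: Σ 10^(L/10) = 10^(89.6/10) = 9.120e+08 (89.60 dB SPL).
To meet 95.6 dB SPL overall, the treated grinder may contribute at most 10^(95.6/10) − 9.120e+08 = 2.719e+09, i.e. 94.34 dB SPL.
Required insertion loss = 96.8 − 94.34 = 2.46 dB.

2 dB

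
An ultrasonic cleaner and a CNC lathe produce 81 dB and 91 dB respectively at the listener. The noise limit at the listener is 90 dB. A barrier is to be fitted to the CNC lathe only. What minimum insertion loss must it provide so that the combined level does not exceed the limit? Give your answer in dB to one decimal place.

Everything except the CNC lathe sums to 10^(81/10) = 1.259e+08 in linear terms, 81.00 dB.
The limit corresponds to 10^(90/10) = 1.000e+09; subtracting the fixed part leaves 8.741e+08 for the CNC lathe, i.e. 89.42 dB.
So the CNC lathe must be reduced from 91 to 89.42 dB: IL = 1.58 dB.

1.6 dB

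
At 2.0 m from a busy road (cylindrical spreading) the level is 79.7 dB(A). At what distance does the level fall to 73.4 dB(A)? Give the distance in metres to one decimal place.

The 6.3 dB drop corresponds to a distance ratio of 10^(6.3/10) for a line source.
r₂ = 2.0·10^((79.7−73.4)/10) = 2.0·10^(6.3/10) = 8.53 m.

8.5 m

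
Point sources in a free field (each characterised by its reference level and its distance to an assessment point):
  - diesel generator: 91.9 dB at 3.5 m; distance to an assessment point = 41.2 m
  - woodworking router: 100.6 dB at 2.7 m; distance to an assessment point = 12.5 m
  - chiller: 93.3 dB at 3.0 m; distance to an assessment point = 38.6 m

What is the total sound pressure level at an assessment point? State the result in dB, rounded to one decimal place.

87.5 dB

Propagate each source to the receiver with L = L_ref − 20·log₁₀(r/r_ref), then add intensities.
diesel generator: 91.9 − 20·log₁₀(41.2/3.5) = 91.9 − 21.42 = 70.48 dB.
woodworking router: 100.6 − 20·log₁₀(12.5/2.7) = 100.6 − 13.31 = 87.29 dB.
chiller: 93.3 − 20·log₁₀(38.6/3.0) = 93.3 − 22.19 = 71.11 dB.
Σ 10^(L/10) = 5.598e+08 → L_total = 10·log₁₀(5.598e+08) = 87.48 dB.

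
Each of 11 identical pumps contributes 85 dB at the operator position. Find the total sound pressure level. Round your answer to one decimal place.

95.4 dB

N identical incoherent sources raise the level by 10·log₁₀ N.
L_total = 85 + 10·log₁₀(11) = 85 + 10.414 = 95.41 dB.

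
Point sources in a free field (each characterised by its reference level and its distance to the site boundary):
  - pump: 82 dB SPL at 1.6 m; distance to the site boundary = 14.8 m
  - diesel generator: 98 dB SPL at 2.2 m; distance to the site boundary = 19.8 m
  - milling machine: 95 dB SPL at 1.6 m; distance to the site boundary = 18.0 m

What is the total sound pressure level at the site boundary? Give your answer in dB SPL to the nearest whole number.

Apply inverse-square spreading to bring every level to the receiver, then sum 10^(L/10).
pump: 82 − 20·log₁₀(14.8/1.6) = 82 − 19.32 = 62.68 dB SPL.
diesel generator: 98 − 20·log₁₀(19.8/2.2) = 98 − 19.08 = 78.92 dB SPL.
milling machine: 95 − 20·log₁₀(18.0/1.6) = 95 − 21.02 = 73.98 dB SPL.
Σ 10^(L/10) = 1.047e+08 → L_total = 10·log₁₀(1.047e+08) = 80.20 dB SPL.

80 dB SPL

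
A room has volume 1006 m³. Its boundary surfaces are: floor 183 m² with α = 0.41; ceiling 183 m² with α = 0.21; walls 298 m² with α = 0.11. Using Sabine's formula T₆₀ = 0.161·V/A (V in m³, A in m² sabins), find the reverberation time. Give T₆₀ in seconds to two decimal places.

1.11 s

Summing Sᵢαᵢ: 183·0.41 + 183·0.21 + 298·0.11 = 146.24 m².
T₆₀ = 0.161 × 1006 / 146.24 = 1.108 s.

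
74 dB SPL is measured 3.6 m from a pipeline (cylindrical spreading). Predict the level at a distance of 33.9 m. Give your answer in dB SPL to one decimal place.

Cylindrical spreading from a line source gives a 10·log₁₀(r₂/r₁) drop.
L₂ = 74 − 10·log₁₀(33.9/3.6) = 74 − 9.739 = 64.26 dB SPL.

64.3 dB SPL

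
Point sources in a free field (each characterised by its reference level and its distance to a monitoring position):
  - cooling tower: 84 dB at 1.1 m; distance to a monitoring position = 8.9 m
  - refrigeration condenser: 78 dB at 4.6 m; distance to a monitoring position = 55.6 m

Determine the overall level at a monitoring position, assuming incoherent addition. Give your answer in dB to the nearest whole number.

66 dB

First find each source's level at the receiver (point-source: −20·log₁₀(r/r_ref)), then combine on an intensity basis.
cooling tower: 84 − 20·log₁₀(8.9/1.1) = 84 − 18.16 = 65.84 dB.
refrigeration condenser: 78 − 20·log₁₀(55.6/4.6) = 78 − 21.65 = 56.35 dB.
Σ 10^(L/10) = 4.269e+06 → L_total = 10·log₁₀(4.269e+06) = 66.30 dB.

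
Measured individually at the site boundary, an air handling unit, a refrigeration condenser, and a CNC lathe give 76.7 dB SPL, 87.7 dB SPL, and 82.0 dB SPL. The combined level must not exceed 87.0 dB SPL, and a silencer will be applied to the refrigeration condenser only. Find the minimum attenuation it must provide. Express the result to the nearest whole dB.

3 dB

The untreated sources together contribute 10^(76.7/10) + 10^(82.0/10) = 2.053e+08, i.e. 83.12 dB SPL.
The limit corresponds to 10^(87.0/10) = 5.012e+08; subtracting the fixed part leaves 2.959e+08 for the refrigeration condenser, i.e. 84.71 dB SPL.
So the refrigeration condenser must be reduced from 87.7 to 84.71 dB SPL: IL = 2.99 dB.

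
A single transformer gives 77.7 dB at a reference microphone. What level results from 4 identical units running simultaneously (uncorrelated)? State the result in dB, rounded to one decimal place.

L_total = L₁ + 10·log₁₀ N for N identical incoherent sources.
L_total = 77.7 + 10·log₁₀(4) = 77.7 + 6.021 = 83.72 dB.

83.7 dB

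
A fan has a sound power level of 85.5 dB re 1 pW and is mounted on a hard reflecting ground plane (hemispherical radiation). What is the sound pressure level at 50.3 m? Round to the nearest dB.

43 dB

Free-field hemispherical radiation: L_p = L_w − 10·log₁₀(2π·r²), r = 50.3 m.
2π·r² = 1.59e+04 m², 10·log₁₀ of that is 42.013 dB.
L_p = 85.5 − 42.013 = 43.49 dB.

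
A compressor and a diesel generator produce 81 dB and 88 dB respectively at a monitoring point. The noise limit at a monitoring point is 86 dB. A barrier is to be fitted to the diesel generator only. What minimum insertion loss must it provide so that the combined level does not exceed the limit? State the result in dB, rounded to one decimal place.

Everything except the diesel generator sums to 10^(81/10) = 1.259e+08 in linear terms, 81.00 dB.
To meet 86 dB overall, the treated diesel generator may contribute at most 10^(86/10) − 1.259e+08 = 2.722e+08, i.e. 84.35 dB.
Required insertion loss = 88 − 84.35 = 3.65 dB.

3.7 dB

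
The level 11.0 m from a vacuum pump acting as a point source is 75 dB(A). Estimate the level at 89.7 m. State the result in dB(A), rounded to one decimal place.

56.8 dB(A)

For a point source, L₂ = L₁ − 20·log₁₀(r₂/r₁).
L₂ = 75 − 20·log₁₀(89.7/11.0) = 75 − 18.228 = 56.77 dB(A).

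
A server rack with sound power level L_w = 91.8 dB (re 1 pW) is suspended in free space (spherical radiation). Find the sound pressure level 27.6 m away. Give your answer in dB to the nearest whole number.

52 dB

Free-field spherical radiation: L_p = L_w − 10·log₁₀(4π·r²), r = 27.6 m.
4π·r² = 9573 m², 10·log₁₀ of that is 39.810 dB.
L_p = 91.8 − 39.810 = 51.99 dB.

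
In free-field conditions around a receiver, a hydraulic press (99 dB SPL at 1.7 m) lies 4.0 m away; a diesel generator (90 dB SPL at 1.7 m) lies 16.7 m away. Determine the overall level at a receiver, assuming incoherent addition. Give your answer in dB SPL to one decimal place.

91.6 dB SPL

First find each source's level at the receiver (point-source: −20·log₁₀(r/r_ref)), then combine on an intensity basis.
hydraulic press: 99 − 20·log₁₀(4.0/1.7) = 99 − 7.43 = 91.57 dB SPL.
diesel generator: 90 − 20·log₁₀(16.7/1.7) = 90 − 19.85 = 70.15 dB SPL.
Σ 10^(L/10) = 1.445e+09 → L_total = 10·log₁₀(1.445e+09) = 91.60 dB SPL.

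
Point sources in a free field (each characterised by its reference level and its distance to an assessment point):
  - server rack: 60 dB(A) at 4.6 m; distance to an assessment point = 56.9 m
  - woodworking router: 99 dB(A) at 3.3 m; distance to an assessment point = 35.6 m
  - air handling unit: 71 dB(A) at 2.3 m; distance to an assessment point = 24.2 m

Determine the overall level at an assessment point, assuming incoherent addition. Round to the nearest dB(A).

78 dB(A)

First find each source's level at the receiver (point-source: −20·log₁₀(r/r_ref)), then combine on an intensity basis.
server rack: 60 − 20·log₁₀(56.9/4.6) = 60 − 21.85 = 38.15 dB(A).
woodworking router: 99 − 20·log₁₀(35.6/3.3) = 99 − 20.66 = 78.34 dB(A).
air handling unit: 71 − 20·log₁₀(24.2/2.3) = 71 − 20.44 = 50.56 dB(A).
Σ 10^(L/10) = 6.837e+07 → L_total = 10·log₁₀(6.837e+07) = 78.35 dB(A).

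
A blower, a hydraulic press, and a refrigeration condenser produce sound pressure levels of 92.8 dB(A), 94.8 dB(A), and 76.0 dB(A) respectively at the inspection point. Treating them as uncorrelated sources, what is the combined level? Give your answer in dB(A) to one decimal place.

97.0 dB(A)

Incoherent sources combine by intensity addition: L_total = 10·log₁₀(Σ 10^(L_i/10)).
Σ 10^(L/10) = 10^(92.8/10) + 10^(94.8/10) + 10^(76.0/10) = 4.965e+09.
L_total = 10·log₁₀(4.965e+09) = 96.96 dB(A).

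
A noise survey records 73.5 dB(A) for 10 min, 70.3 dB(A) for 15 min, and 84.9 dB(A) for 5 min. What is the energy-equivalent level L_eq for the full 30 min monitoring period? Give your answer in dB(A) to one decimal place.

78.1 dB(A)

Weight each interval's intensity by its duration and average over T = 30 min:
Σ tᵢ·10^(Lᵢ/10) = 10·10^(73.5/10) + 15·10^(70.3/10) + 5·10^(84.9/10) = 1.930e+09.
L_eq = 10·log₁₀(1.930e+09/30) = 78.08 dB(A).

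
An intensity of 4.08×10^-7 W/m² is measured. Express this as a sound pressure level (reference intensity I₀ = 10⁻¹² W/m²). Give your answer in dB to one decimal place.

L = 10·log₁₀(I/I₀) = 10·log₁₀(4.08×10^-7/10⁻¹²) = 10·log₁₀(4.08×10^5).
L = 10·(0.6107 + 5) = 56.11 dB.

56.1 dB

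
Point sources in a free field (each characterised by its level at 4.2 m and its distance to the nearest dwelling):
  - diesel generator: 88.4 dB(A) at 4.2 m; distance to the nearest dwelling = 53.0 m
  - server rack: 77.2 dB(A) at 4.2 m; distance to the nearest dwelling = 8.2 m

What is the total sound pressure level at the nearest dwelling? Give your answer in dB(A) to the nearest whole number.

First find each source's level at the receiver (point-source: −20·log₁₀(r/r_ref)), then combine on an intensity basis.
diesel generator: 88.4 − 20·log₁₀(53.0/4.2) = 88.4 − 22.02 = 66.38 dB(A).
server rack: 77.2 − 20·log₁₀(8.2/4.2) = 77.2 − 5.81 = 71.39 dB(A).
Σ 10^(L/10) = 1.811e+07 → L_total = 10·log₁₀(1.811e+07) = 72.58 dB(A).

73 dB(A)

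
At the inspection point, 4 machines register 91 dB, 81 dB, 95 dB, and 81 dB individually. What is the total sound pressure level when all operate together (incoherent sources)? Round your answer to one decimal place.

Incoherent sources combine by intensity addition: L_total = 10·log₁₀(Σ 10^(L_i/10)).
Σ 10^(L/10) = 10^(91/10) + 10^(81/10) + 10^(95/10) + 10^(81/10) = 4.673e+09.
L_total = 10·log₁₀(4.673e+09) = 96.70 dB.

96.7 dB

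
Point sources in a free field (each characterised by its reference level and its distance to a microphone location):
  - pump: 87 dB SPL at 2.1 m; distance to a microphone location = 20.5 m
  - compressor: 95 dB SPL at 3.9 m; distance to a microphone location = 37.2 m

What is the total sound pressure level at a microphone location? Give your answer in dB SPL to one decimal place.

76.0 dB SPL

Propagate each source to the receiver with L = L_ref − 20·log₁₀(r/r_ref), then add intensities.
pump: 87 − 20·log₁₀(20.5/2.1) = 87 − 19.79 = 67.21 dB SPL.
compressor: 95 − 20·log₁₀(37.2/3.9) = 95 − 19.59 = 75.41 dB SPL.
Σ 10^(L/10) = 4.002e+07 → L_total = 10·log₁₀(4.002e+07) = 76.02 dB SPL.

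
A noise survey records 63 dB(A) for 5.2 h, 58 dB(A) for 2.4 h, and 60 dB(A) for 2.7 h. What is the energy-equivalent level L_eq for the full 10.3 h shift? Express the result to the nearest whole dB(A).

The energy average is taken in the linear domain: L_eq = 10·log₁₀[(Σ tᵢ·10^(Lᵢ/10))/T], T = 10.3 h.
Σ tᵢ·10^(Lᵢ/10) = 5.2·10^(63/10) + 2.4·10^(58/10) + 2.7·10^(60/10) = 1.459e+07.
L_eq = 10·log₁₀(1.459e+07/10.3) = 61.51 dB(A).

62 dB(A)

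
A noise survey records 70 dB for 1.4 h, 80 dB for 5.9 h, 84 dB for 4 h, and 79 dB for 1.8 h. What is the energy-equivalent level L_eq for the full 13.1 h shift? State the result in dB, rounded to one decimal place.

81.3 dB

The energy average is taken in the linear domain: L_eq = 10·log₁₀[(Σ tᵢ·10^(Lᵢ/10))/T], T = 13.1 h.
Σ tᵢ·10^(Lᵢ/10) = 1.4·10^(70/10) + 5.9·10^(80/10) + 4·10^(84/10) + 1.8·10^(79/10) = 1.752e+09.
L_eq = 10·log₁₀(1.752e+09/13.1) = 81.26 dB.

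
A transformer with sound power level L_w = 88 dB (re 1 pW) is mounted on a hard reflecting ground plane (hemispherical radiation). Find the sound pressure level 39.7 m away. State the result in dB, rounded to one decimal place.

The power spreads over a hemisphere of area 2π·r², so L_p = L_w − 10·log₁₀(2π·r²).
2π·r² = 9903 m², 10·log₁₀ of that is 39.958 dB.
L_p = 88 − 39.958 = 48.04 dB.

48.0 dB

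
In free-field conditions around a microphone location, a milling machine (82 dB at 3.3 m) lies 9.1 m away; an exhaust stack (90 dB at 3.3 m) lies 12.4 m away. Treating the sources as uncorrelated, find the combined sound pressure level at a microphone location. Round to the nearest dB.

Propagate each source to the receiver with L = L_ref − 20·log₁₀(r/r_ref), then add intensities.
milling machine: 82 − 20·log₁₀(9.1/3.3) = 82 − 8.81 = 73.19 dB.
exhaust stack: 90 − 20·log₁₀(12.4/3.3) = 90 − 11.50 = 78.50 dB.
Σ 10^(L/10) = 9.167e+07 → L_total = 10·log₁₀(9.167e+07) = 79.62 dB.

80 dB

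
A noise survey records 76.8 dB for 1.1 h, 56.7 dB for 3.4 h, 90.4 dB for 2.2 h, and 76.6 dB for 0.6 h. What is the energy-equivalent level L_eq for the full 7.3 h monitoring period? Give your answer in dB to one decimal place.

Weight each interval's intensity by its duration and average over T = 7.3 h:
Σ tᵢ·10^(Lᵢ/10) = 1.1·10^(76.8/10) + 3.4·10^(56.7/10) + 2.2·10^(90.4/10) + 0.6·10^(76.6/10) = 2.494e+09.
L_eq = 10·log₁₀(2.494e+09/7.3) = 85.34 dB.

85.3 dB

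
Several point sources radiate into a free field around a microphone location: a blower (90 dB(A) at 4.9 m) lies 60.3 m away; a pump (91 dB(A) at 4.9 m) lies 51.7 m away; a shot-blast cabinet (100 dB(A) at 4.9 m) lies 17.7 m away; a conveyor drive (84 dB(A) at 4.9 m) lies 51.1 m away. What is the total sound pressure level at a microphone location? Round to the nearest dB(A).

89 dB(A)

Apply inverse-square spreading to bring every level to the receiver, then sum 10^(L/10).
blower: 90 − 20·log₁₀(60.3/4.9) = 90 − 21.80 = 68.20 dB(A).
pump: 91 − 20·log₁₀(51.7/4.9) = 91 − 20.47 = 70.53 dB(A).
shot-blast cabinet: 100 − 20·log₁₀(17.7/4.9) = 100 − 11.16 = 88.84 dB(A).
conveyor drive: 84 − 20·log₁₀(51.1/4.9) = 84 − 20.36 = 63.64 dB(A).
Σ 10^(L/10) = 7.866e+08 → L_total = 10·log₁₀(7.866e+08) = 88.96 dB(A).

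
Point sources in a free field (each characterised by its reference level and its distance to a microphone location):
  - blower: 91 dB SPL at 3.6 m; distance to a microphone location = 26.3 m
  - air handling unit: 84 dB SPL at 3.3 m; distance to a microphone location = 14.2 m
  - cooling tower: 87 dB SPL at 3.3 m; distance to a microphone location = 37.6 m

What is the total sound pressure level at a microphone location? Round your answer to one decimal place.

First find each source's level at the receiver (point-source: −20·log₁₀(r/r_ref)), then combine on an intensity basis.
blower: 91 − 20·log₁₀(26.3/3.6) = 91 − 17.27 = 73.73 dB SPL.
air handling unit: 84 − 20·log₁₀(14.2/3.3) = 84 − 12.68 = 71.32 dB SPL.
cooling tower: 87 − 20·log₁₀(37.6/3.3) = 87 − 21.13 = 65.87 dB SPL.
Σ 10^(L/10) = 4.101e+07 → L_total = 10·log₁₀(4.101e+07) = 76.13 dB SPL.

76.1 dB SPL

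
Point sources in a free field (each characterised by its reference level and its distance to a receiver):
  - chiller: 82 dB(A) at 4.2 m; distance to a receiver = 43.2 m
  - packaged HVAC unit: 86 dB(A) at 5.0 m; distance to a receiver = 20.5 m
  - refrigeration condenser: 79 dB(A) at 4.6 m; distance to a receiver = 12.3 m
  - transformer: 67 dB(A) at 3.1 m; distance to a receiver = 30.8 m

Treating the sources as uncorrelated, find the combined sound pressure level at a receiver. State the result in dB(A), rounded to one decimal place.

75.6 dB(A)

Propagate each source to the receiver with L = L_ref − 20·log₁₀(r/r_ref), then add intensities.
chiller: 82 − 20·log₁₀(43.2/4.2) = 82 − 20.24 = 61.76 dB(A).
packaged HVAC unit: 86 − 20·log₁₀(20.5/5.0) = 86 − 12.26 = 73.74 dB(A).
refrigeration condenser: 79 − 20·log₁₀(12.3/4.6) = 79 − 8.54 = 70.46 dB(A).
transformer: 67 − 20·log₁₀(30.8/3.1) = 67 − 19.94 = 47.06 dB(A).
Σ 10^(L/10) = 3.634e+07 → L_total = 10·log₁₀(3.634e+07) = 75.60 dB(A).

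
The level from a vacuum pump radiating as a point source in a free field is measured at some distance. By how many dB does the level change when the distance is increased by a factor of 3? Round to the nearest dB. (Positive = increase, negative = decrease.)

-10 dB

With spherical spreading the level changes by −20·log₁₀(r₂/r₁).
ΔL = −20·log₁₀(3) = -9.54 dB.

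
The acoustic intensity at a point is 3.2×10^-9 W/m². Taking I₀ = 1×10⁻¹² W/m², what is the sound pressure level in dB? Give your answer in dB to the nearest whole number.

35 dB

L = 10·log₁₀(I/I₀) = 10·log₁₀(3.2×10^-9/10⁻¹²) = 10·log₁₀(3.2×10^3).
L = 10·(0.5051 + 3) = 35.05 dB.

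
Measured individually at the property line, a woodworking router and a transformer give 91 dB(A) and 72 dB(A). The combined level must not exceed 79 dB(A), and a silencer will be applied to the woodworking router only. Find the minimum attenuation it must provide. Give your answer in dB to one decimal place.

Fixed contribution from the other source: Σ 10^(L/10) = 10^(72/10) = 1.585e+07 (72.00 dB(A)).
The limit corresponds to 10^(79/10) = 7.943e+07; subtracting the fixed part leaves 6.358e+07 for the woodworking router, i.e. 78.03 dB(A).
Required insertion loss = 91 − 78.03 = 12.97 dB.

13.0 dB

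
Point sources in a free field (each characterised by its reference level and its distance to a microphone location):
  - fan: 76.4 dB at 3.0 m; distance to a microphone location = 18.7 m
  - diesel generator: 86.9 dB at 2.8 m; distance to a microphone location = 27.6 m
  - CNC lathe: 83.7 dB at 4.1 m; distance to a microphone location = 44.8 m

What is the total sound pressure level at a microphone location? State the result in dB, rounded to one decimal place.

First find each source's level at the receiver (point-source: −20·log₁₀(r/r_ref)), then combine on an intensity basis.
fan: 76.4 − 20·log₁₀(18.7/3.0) = 76.4 − 15.89 = 60.51 dB.
diesel generator: 86.9 − 20·log₁₀(27.6/2.8) = 86.9 − 19.88 = 67.02 dB.
CNC lathe: 83.7 − 20·log₁₀(44.8/4.1) = 83.7 − 20.77 = 62.93 dB.
Σ 10^(L/10) = 8.128e+06 → L_total = 10·log₁₀(8.128e+06) = 69.10 dB.

69.1 dB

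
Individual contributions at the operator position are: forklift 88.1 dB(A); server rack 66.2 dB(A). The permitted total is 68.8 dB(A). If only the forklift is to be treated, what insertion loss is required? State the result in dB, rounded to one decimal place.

22.8 dB

Everything except the forklift sums to 10^(66.2/10) = 4.169e+06 in linear terms, 66.20 dB(A).
The limit corresponds to 10^(68.8/10) = 7.586e+06; subtracting the fixed part leaves 3.417e+06 for the forklift, i.e. 65.34 dB(A).
So the forklift must be reduced from 88.1 to 65.34 dB(A): IL = 22.76 dB.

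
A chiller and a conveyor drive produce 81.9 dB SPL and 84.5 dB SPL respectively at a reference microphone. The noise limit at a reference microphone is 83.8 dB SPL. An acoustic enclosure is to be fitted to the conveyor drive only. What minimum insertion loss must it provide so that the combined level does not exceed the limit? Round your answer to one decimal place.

Fixed contribution from the other source: Σ 10^(L/10) = 10^(81.9/10) = 1.549e+08 (81.90 dB SPL).
The limit corresponds to 10^(83.8/10) = 2.399e+08; subtracting the fixed part leaves 8.500e+07 for the conveyor drive, i.e. 79.29 dB SPL.
So the conveyor drive must be reduced from 84.5 to 79.29 dB SPL: IL = 5.21 dB.

5.2 dB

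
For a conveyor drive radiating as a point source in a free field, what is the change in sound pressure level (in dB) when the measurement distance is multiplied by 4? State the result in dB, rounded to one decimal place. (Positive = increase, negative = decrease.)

Point-source spreading: ΔL = −20·log₁₀(r₂/r₁).
ΔL = −20·log₁₀(4) = -12.04 dB.

-12.0 dB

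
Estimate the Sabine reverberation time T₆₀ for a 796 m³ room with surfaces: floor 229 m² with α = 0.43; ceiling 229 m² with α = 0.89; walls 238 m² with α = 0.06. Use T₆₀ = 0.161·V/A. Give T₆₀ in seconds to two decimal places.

0.40 s

Summing Sᵢαᵢ: 229·0.43 + 229·0.89 + 238·0.06 = 316.56 m².
T₆₀ = 0.161·V/A = 0.161·796/316.56 = 0.405 s.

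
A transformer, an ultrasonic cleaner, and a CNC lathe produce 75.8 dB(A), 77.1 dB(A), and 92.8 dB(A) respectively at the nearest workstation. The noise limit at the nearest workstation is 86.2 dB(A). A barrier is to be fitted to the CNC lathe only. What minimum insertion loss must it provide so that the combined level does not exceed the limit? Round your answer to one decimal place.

7.6 dB

The untreated sources together contribute 10^(75.8/10) + 10^(77.1/10) = 8.931e+07, i.e. 79.51 dB(A).
To meet 86.2 dB(A) overall, the treated CNC lathe may contribute at most 10^(86.2/10) − 8.931e+07 = 3.276e+08, i.e. 85.15 dB(A).
So the CNC lathe must be reduced from 92.8 to 85.15 dB(A): IL = 7.65 dB.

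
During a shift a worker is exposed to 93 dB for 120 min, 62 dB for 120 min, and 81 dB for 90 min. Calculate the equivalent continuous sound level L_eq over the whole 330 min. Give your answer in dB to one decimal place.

88.8 dB

Weight each interval's intensity by its duration and average over T = 330 min:
Σ tᵢ·10^(Lᵢ/10) = 120·10^(93/10) + 120·10^(62/10) + 90·10^(81/10) = 2.510e+11.
L_eq = 10·log₁₀(2.510e+11/330) = 88.81 dB.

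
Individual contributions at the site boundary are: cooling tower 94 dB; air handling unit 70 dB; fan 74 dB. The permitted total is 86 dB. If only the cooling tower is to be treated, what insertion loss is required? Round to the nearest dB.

Fixed contribution from the other sources: Σ 10^(L/10) = 10^(70/10) + 10^(74/10) = 3.512e+07 (75.46 dB).
The limit corresponds to 10^(86/10) = 3.981e+08; subtracting the fixed part leaves 3.630e+08 for the cooling tower, i.e. 85.60 dB.
Required insertion loss = 94 − 85.60 = 8.40 dB.

8 dB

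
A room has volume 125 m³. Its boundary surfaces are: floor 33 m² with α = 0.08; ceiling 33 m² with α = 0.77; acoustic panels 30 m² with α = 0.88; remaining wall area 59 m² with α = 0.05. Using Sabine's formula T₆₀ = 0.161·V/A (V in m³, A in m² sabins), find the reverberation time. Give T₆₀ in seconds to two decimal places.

Total absorption A = 33·0.08 + 33·0.77 + 30·0.88 + 59·0.05 = 57.40 m² sabins.
T₆₀ = 0.161 × 125 / 57.40 = 0.351 s.

0.35 s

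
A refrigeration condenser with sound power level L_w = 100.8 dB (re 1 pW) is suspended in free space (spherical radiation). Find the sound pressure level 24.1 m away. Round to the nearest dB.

L_p = L_w − 10·log₁₀(4π·r²) with r = 24.1 m.
4π·r² = 7299 m², 10·log₁₀ of that is 38.632 dB.
L_p = 100.8 − 38.632 = 62.17 dB.

62 dB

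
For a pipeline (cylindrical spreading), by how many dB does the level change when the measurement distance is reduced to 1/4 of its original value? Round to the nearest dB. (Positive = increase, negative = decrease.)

A line source loses 3 dB per doubling of distance; generally ΔL = −10·log₁₀(r₂/r₁).
ΔL = −10·log₁₀(0.25) = +6.02 dB.

+6 dB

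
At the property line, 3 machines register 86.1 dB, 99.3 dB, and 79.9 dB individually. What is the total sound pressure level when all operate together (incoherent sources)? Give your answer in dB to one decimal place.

Incoherent sources combine by intensity addition: L_total = 10·log₁₀(Σ 10^(L_i/10)).
Σ 10^(L/10) = 10^(86.1/10) + 10^(99.3/10) + 10^(79.9/10) = 9.016e+09.
L_total = 10·log₁₀(9.016e+09) = 99.55 dB.

99.6 dB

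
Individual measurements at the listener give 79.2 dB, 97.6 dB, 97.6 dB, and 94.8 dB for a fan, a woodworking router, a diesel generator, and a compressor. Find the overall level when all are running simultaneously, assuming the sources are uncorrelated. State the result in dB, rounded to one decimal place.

101.6 dB

For uncorrelated sources the intensities add, so convert each level to linear form, sum, and take 10·log₁₀ of the total.
Σ 10^(L/10) = 10^(79.2/10) + 10^(97.6/10) + 10^(97.6/10) + 10^(94.8/10) = 1.461e+10.
L_total = 10·log₁₀(1.461e+10) = 101.65 dB.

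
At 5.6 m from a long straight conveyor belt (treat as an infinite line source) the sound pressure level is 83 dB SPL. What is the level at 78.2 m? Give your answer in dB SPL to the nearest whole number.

Line-source attenuation: ΔL = 10·log₁₀(r₂/r₁) = 10·log₁₀(78.2/5.6) = 11.450 dB.
L₂ = 83 − 10·log₁₀(78.2/5.6) = 83 − 11.450 = 71.55 dB SPL.

72 dB SPL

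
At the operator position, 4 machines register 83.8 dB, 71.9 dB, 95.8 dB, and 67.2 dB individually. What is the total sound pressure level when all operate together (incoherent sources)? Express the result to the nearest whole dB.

For uncorrelated sources the intensities add, so convert each level to linear form, sum, and take 10·log₁₀ of the total.
Σ 10^(L/10) = 10^(83.8/10) + 10^(71.9/10) + 10^(95.8/10) + 10^(67.2/10) = 4.063e+09.
L_total = 10·log₁₀(4.063e+09) = 96.09 dB.

96 dB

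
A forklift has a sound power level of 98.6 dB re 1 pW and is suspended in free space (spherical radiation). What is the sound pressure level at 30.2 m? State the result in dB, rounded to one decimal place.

58.0 dB

The power spreads over a sphere of area 4π·r², so L_p = L_w − 10·log₁₀(4π·r²).
4π·r² = 1.146e+04 m², 10·log₁₀ of that is 40.592 dB.
L_p = 98.6 − 40.592 = 58.01 dB.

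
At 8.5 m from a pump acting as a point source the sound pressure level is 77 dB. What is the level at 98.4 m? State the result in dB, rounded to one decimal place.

Spherical spreading from a point source gives a 20·log₁₀(r₂/r₁) drop.
L₂ = 77 − 20·log₁₀(98.4/8.5) = 77 − 21.272 = 55.73 dB.

55.7 dB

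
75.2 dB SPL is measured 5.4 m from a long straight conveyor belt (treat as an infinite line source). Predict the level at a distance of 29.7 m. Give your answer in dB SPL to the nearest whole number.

68 dB SPL

For a line source, L₂ = L₁ − 10·log₁₀(r₂/r₁).
L₂ = 75.2 − 10·log₁₀(29.7/5.4) = 75.2 − 7.404 = 67.80 dB SPL.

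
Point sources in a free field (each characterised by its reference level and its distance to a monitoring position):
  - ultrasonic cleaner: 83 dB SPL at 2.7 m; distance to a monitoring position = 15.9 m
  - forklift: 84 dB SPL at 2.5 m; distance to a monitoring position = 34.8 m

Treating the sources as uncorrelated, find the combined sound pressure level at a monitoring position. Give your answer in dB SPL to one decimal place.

First find each source's level at the receiver (point-source: −20·log₁₀(r/r_ref)), then combine on an intensity basis.
ultrasonic cleaner: 83 − 20·log₁₀(15.9/2.7) = 83 − 15.40 = 67.60 dB SPL.
forklift: 84 − 20·log₁₀(34.8/2.5) = 84 − 22.87 = 61.13 dB SPL.
Σ 10^(L/10) = 7.050e+06 → L_total = 10·log₁₀(7.050e+06) = 68.48 dB SPL.

68.5 dB SPL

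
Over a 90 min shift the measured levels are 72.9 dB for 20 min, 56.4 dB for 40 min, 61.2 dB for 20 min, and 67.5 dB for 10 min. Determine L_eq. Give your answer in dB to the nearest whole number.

67 dB

Weight each interval's intensity by its duration and average over T = 90 min:
Σ tᵢ·10^(Lᵢ/10) = 20·10^(72.9/10) + 40·10^(56.4/10) + 20·10^(61.2/10) + 10·10^(67.5/10) = 4.900e+08.
L_eq = 10·log₁₀(4.900e+08/90) = 67.36 dB.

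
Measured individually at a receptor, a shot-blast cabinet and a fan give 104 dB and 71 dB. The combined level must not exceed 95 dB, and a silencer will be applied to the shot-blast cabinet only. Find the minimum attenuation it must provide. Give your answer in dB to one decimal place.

9.0 dB

Everything except the shot-blast cabinet sums to 10^(71/10) = 1.259e+07 in linear terms, 71.00 dB.
The limit corresponds to 10^(95/10) = 3.162e+09; subtracting the fixed part leaves 3.150e+09 for the shot-blast cabinet, i.e. 94.98 dB.
So the shot-blast cabinet must be reduced from 104 to 94.98 dB: IL = 9.02 dB.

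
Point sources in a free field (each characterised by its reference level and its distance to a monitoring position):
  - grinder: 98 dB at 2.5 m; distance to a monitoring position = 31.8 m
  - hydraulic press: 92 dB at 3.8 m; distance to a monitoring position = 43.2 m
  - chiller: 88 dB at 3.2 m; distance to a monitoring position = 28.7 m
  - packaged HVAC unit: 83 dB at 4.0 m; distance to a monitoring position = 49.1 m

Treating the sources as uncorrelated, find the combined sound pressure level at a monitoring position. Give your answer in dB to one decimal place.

Propagate each source to the receiver with L = L_ref − 20·log₁₀(r/r_ref), then add intensities.
grinder: 98 − 20·log₁₀(31.8/2.5) = 98 − 22.09 = 75.91 dB.
hydraulic press: 92 − 20·log₁₀(43.2/3.8) = 92 − 21.11 = 70.89 dB.
chiller: 88 − 20·log₁₀(28.7/3.2) = 88 − 19.05 = 68.95 dB.
packaged HVAC unit: 83 − 20·log₁₀(49.1/4.0) = 83 − 21.78 = 61.22 dB.
Σ 10^(L/10) = 6.043e+07 → L_total = 10·log₁₀(6.043e+07) = 77.81 dB.

77.8 dB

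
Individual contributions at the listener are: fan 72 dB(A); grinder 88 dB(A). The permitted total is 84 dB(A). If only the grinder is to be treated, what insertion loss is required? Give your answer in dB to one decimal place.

4.3 dB

Fixed contribution from the other source: Σ 10^(L/10) = 10^(72/10) = 1.585e+07 (72.00 dB(A)).
To meet 84 dB(A) overall, the treated grinder may contribute at most 10^(84/10) − 1.585e+07 = 2.353e+08, i.e. 83.72 dB(A).
Required insertion loss = 88 − 83.72 = 4.28 dB.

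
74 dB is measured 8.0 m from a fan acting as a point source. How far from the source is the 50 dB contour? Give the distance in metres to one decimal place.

126.8 m

The 24.0 dB drop corresponds to a distance ratio of 10^(24.0/20) for a point source.
r₂ = 8.0·10^((74−50)/20) = 8.0·10^(24.0/20) = 126.79 m.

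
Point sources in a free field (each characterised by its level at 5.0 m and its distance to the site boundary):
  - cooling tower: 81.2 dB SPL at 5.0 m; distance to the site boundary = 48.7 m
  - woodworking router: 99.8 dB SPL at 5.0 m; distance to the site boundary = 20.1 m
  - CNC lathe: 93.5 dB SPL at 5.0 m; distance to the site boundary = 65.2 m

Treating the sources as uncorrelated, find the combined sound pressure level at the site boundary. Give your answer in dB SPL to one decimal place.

87.8 dB SPL

Propagate each source to the receiver with L = L_ref − 20·log₁₀(r/r_ref), then add intensities.
cooling tower: 81.2 − 20·log₁₀(48.7/5.0) = 81.2 − 19.77 = 61.43 dB SPL.
woodworking router: 99.8 − 20·log₁₀(20.1/5.0) = 99.8 − 12.08 = 87.72 dB SPL.
CNC lathe: 93.5 − 20·log₁₀(65.2/5.0) = 93.5 − 22.31 = 71.19 dB SPL.
Σ 10^(L/10) = 6.055e+08 → L_total = 10·log₁₀(6.055e+08) = 87.82 dB SPL.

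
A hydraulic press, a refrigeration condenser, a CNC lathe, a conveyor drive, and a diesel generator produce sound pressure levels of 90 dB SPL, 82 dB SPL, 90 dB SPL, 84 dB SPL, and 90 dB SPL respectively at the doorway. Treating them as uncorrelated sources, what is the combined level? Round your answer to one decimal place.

95.3 dB SPL

Incoherent sources combine by intensity addition: L_total = 10·log₁₀(Σ 10^(L_i/10)).
Σ 10^(L/10) = 10^(90/10) + 10^(82/10) + 10^(90/10) + 10^(84/10) + 10^(90/10) = 3.410e+09.
L_total = 10·log₁₀(3.410e+09) = 95.33 dB SPL.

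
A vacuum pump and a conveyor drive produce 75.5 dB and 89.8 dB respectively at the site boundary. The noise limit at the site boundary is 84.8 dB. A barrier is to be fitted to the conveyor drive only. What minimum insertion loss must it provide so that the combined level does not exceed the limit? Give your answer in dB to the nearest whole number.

6 dB

Everything except the conveyor drive sums to 10^(75.5/10) = 3.548e+07 in linear terms, 75.50 dB.
The limit corresponds to 10^(84.8/10) = 3.020e+08; subtracting the fixed part leaves 2.665e+08 for the conveyor drive, i.e. 84.26 dB.
Required insertion loss = 89.8 − 84.26 = 5.54 dB.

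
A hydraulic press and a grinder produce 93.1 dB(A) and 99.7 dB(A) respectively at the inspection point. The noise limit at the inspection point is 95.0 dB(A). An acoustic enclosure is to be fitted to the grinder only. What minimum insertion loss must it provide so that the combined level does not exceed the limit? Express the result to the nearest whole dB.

Everything except the grinder sums to 10^(93.1/10) = 2.042e+09 in linear terms, 93.10 dB(A).
To meet 95.0 dB(A) overall, the treated grinder may contribute at most 10^(95.0/10) − 2.042e+09 = 1.121e+09, i.e. 90.49 dB(A).
Required insertion loss = 99.7 − 90.49 = 9.21 dB.

9 dB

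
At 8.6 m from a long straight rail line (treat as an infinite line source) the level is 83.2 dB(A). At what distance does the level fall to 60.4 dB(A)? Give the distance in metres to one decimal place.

Line-source spreading drops the level by 10·log₁₀(r₂/r₁); inverting, r₂/r₁ = 10^(ΔL/10).
r₂ = 8.6·10^((83.2−60.4)/10) = 8.6·10^(22.8/10) = 1638.70 m.

1638.7 m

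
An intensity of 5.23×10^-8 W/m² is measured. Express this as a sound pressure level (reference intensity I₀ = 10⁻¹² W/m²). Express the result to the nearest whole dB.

I/I₀ = 5.23×10^-8/10⁻¹² = 5.23×10^4, and L = 10·log₁₀(I/I₀).
L = 10·(0.7185 + 4) = 47.19 dB.

47 dB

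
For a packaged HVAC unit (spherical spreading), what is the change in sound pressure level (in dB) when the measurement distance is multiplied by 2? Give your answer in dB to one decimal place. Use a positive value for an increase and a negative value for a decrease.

-6.0 dB

A point source loses 6 dB per doubling of distance; generally ΔL = −20·log₁₀(r₂/r₁).
ΔL = −20·log₁₀(2) = -6.02 dB.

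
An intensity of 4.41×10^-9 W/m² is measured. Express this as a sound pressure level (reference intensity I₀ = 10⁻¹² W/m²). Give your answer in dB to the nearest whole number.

L = 10·log₁₀(I/I₀) = 10·log₁₀(4.41×10^-9/10⁻¹²) = 10·log₁₀(4.41×10^3).
L = 10·(0.6444 + 3) = 36.44 dB.

36 dB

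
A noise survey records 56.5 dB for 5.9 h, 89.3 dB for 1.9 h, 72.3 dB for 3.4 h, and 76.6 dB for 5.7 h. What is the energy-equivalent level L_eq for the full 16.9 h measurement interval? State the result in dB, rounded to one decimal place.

80.6 dB

L_eq = 10·log₁₀[(1/T)·Σ tᵢ·10^(Lᵢ/10)] with T = 16.9 h.
Σ tᵢ·10^(Lᵢ/10) = 5.9·10^(56.5/10) + 1.9·10^(89.3/10) + 3.4·10^(72.3/10) + 5.7·10^(76.6/10) = 1.938e+09.
L_eq = 10·log₁₀(1.938e+09/16.9) = 80.59 dB.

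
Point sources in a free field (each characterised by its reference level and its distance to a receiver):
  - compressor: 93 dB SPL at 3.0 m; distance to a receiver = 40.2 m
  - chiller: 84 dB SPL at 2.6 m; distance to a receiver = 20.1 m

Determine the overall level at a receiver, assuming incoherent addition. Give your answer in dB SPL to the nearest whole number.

72 dB SPL

Propagate each source to the receiver with L = L_ref − 20·log₁₀(r/r_ref), then add intensities.
compressor: 93 − 20·log₁₀(40.2/3.0) = 93 − 22.54 = 70.46 dB SPL.
chiller: 84 − 20·log₁₀(20.1/2.6) = 84 − 17.76 = 66.24 dB SPL.
Σ 10^(L/10) = 1.531e+07 → L_total = 10·log₁₀(1.531e+07) = 71.85 dB SPL.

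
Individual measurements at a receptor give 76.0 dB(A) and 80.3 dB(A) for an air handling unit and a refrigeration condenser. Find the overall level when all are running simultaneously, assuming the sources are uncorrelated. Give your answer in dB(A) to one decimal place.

For uncorrelated sources the intensities add, so convert each level to linear form, sum, and take 10·log₁₀ of the total.
Σ 10^(L/10) = 10^(76.0/10) + 10^(80.3/10) = 1.470e+08.
L_total = 10·log₁₀(1.470e+08) = 81.67 dB(A).

81.7 dB(A)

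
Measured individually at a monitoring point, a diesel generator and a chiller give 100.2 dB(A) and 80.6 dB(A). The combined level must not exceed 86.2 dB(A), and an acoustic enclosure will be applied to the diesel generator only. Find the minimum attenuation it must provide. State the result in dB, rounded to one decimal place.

Everything except the diesel generator sums to 10^(80.6/10) = 1.148e+08 in linear terms, 80.60 dB(A).
To meet 86.2 dB(A) overall, the treated diesel generator may contribute at most 10^(86.2/10) − 1.148e+08 = 3.021e+08, i.e. 84.80 dB(A).
Required insertion loss = 100.2 − 84.80 = 15.40 dB.

15.4 dB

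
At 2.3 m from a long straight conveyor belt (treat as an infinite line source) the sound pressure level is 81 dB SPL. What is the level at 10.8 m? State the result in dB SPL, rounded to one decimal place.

74.3 dB SPL

Line-source attenuation: ΔL = 10·log₁₀(r₂/r₁) = 10·log₁₀(10.8/2.3) = 6.717 dB.
L₂ = 81 − 10·log₁₀(10.8/2.3) = 81 − 6.717 = 74.28 dB SPL.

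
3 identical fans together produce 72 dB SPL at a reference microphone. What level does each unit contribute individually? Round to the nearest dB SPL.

67 dB SPL

For N identical incoherent sources L_total = L₁ + 10·log₁₀ N, so L₁ = 72 − 10·log₁₀(3) = 72 − 4.771.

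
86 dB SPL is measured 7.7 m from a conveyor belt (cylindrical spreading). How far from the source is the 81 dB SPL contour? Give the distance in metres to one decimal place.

The 5.0 dB drop corresponds to a distance ratio of 10^(5.0/10) for a line source.
r₂ = 7.7·10^((86−81)/10) = 7.7·10^(5.0/10) = 24.35 m.

24.3 m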